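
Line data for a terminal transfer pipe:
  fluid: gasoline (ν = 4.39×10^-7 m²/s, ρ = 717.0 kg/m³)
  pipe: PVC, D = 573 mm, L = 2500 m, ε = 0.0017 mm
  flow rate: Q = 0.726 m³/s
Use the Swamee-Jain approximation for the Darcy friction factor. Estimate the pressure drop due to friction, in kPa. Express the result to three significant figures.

V = 4Q/(πD²) = 4·0.726/(π·0.573²) = 2.815 m/s
Re = VD/ν = 2.815·0.573/4.39×10^-7 = 3.67×10^6 → turbulent
ε/D = 0.0017/573 = 2.97×10^-6
Swamee-Jain: f = 0.009600
h_f = f(L/D)V²/(2g) = 0.009600·(2500/0.573)·2.815²/(2·9.81) = 16.92 m
Δp = ρg·h_f = 717.0·9.81·16.92 = 119.0 kPa

Δp ≈ 119 kPa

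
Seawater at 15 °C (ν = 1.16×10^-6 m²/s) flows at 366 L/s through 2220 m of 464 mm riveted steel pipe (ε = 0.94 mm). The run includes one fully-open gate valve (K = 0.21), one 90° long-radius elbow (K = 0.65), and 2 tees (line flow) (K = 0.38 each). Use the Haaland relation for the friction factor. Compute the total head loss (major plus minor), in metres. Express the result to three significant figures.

V = 4Q/(πD²) = 2.164 m/s; V²/2g = 0.2388 m
Re = 8.66×10^5, ε/D = 0.00203 → f = 0.02373 (Haaland)
Major: h_f = f(L/D)·V²/2g = 0.02373·4784·0.2388 = 27.12 m
Minor: ΣK = 1.62; h_m = ΣK·V²/2g = 0.3868 m
Total H_L = 27.12 + 0.3868 = 27.50 m

H_L ≈ 27.5 m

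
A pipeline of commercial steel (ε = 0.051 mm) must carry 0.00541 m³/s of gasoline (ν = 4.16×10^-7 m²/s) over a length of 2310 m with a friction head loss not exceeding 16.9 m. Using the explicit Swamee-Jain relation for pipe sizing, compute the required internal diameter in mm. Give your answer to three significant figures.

D ≈ 93.0 mm

Swamee-Jain (Type III): D = 0.66·[ε^1.25·(LQ²/(gh_f))^4.75 + ν·Q^9.4·(L/(gh_f))^5.2]^0.04
LQ²/(gh_f) = 4.078×10^-4; L/(gh_f) = 13.93
Term 1 = ε^1.25·(…)^4.75 = 3.42×10^-22; Term 2 = ν·Q^9.4·(…)^5.2 = 1.82×10^-22
D = 0.66·(3.42×10^-22 + 1.82×10^-22)^0.04 = 0.09297 m = 93.0 mm
Check: V = 0.797 m/s, Re = 1.78×10^5, f = 0.01938, h_f = 15.6 m ≈ 16.9 m ✓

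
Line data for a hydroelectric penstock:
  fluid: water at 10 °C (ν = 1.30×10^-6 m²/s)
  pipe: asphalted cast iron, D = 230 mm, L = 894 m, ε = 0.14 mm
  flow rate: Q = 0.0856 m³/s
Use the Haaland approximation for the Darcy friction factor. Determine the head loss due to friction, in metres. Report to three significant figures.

V = 4Q/(πD²) = 4·0.0856/(π·0.230²) = 2.060 m/s
Re = VD/ν = 2.060·0.230/1.30×10^-6 = 3.65×10^5 → turbulent
ε/D = 0.14/230 = 6.09×10^-4
Haaland: f = 0.01849
h_f = f(L/D)V²/(2g) = 0.01849·(894/0.230)·2.060²/(2·9.81) = 15.55 m

h_f ≈ 15.5 m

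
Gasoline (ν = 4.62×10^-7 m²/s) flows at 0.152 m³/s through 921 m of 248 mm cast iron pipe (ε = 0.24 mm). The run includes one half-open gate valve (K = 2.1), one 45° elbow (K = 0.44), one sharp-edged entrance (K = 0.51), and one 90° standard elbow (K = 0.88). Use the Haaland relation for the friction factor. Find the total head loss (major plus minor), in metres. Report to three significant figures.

H_L ≈ 38.9 m

V = 4Q/(πD²) = 3.147 m/s; V²/2g = 0.5047 m
Re = 1.69×10^6, ε/D = 9.68×10^-4 → f = 0.01968 (Haaland)
Major: h_f = f(L/D)·V²/2g = 0.01968·3714·0.5047 = 36.89 m
Minor: ΣK = 3.93; h_m = ΣK·V²/2g = 1.983 m
Total H_L = 36.89 + 1.983 = 38.87 m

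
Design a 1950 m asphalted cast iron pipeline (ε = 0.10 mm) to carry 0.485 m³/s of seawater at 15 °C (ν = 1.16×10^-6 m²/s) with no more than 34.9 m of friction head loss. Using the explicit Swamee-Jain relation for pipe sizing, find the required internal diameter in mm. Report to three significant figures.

D ≈ 444 mm

Swamee-Jain (Type III): D = 0.66·[ε^1.25·(LQ²/(gh_f))^4.75 + ν·Q^9.4·(L/(gh_f))^5.2]^0.04
LQ²/(gh_f) = 1.340; L/(gh_f) = 5.696
Term 1 = ε^1.25·(…)^4.75 = 4.01×10^-5; Term 2 = ν·Q^9.4·(…)^5.2 = 1.09×10^-5
D = 0.66·(4.01×10^-5 + 1.09×10^-5)^0.04 = 0.4445 m = 444 mm
Check: V = 3.13 m/s, Re = 1.20×10^6, f = 0.01490, h_f = 32.6 m ≈ 34.9 m ✓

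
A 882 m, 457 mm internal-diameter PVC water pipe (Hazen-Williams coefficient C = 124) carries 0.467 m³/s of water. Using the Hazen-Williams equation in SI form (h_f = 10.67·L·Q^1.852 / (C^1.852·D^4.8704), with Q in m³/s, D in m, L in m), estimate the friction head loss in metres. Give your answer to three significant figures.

h_f = 10.67·882·0.467^1.852 / (124^1.852·0.457^4.8704) = 13.82 m

h_f ≈ 13.8 m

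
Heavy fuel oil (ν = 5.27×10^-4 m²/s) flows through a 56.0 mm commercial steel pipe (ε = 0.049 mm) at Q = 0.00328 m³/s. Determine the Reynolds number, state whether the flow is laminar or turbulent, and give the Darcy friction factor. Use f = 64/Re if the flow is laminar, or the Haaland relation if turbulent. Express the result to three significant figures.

V = 4Q/(πD²) = 1.332 m/s
Re = VD/ν = 1.332·0.0560/5.27×10^-4 = 142
Re < 2300 → laminar → f = 64/Re = 0.4523

Re ≈ 142; laminar; f = 64/Re ≈ 0.452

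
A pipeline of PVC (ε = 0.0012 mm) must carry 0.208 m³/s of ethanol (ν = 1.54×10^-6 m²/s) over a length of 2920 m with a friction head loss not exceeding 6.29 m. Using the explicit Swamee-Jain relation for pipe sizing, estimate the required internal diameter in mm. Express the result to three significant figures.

D ≈ 478 mm

Swamee-Jain (Type III): D = 0.66·[ε^1.25·(LQ²/(gh_f))^4.75 + ν·Q^9.4·(L/(gh_f))^5.2]^0.04
LQ²/(gh_f) = 2.047; L/(gh_f) = 47.32
Term 1 = ε^1.25·(…)^4.75 = 1.19×10^-6; Term 2 = ν·Q^9.4·(…)^5.2 = 3.07×10^-4
D = 0.66·(1.19×10^-6 + 3.07×10^-4)^0.04 = 0.4777 m = 478 mm
Check: V = 1.16 m/s, Re = 3.60×10^5, f = 0.01393, h_f = 5.85 m ≈ 6.29 m ✓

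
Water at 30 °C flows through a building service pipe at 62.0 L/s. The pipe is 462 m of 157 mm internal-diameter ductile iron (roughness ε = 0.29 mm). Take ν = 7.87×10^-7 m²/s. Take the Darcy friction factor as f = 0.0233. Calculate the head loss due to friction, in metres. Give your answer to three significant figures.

V = 4Q/(πD²) = 4·0.0620/(π·0.157²) = 3.203 m/s
h_f = f(L/D)V²/(2g) = 0.02330·(462/0.157)·3.203²/(2·9.81) = 35.84 m

h_f ≈ 35.8 m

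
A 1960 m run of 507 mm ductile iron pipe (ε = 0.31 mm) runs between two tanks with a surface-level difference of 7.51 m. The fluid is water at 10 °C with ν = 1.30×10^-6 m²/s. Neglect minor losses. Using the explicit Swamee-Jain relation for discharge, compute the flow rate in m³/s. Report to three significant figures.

Swamee-Jain (Type II): Q = -0.965·√(gD⁵h_f/L)·ln[ε/(3.7D) + √(3.17ν²L/(gD³h_f))]
√(gD⁵h_f/L) = √(9.81·0.507⁵·7.51/1960) = 0.03549
ε/(3.7D) = 1.65×10^-4; √(3.17ν²L/(gD³h_f)) = 3.31×10^-5
Q = -0.965·0.03549·ln(1.983×10^-4) = 0.2919 m³/s
Check: V = 1.45 m/s, Re = 5.64×10^5, f = 0.01835, h_f = 7.56 m ≈ 7.51 m ✓

Q ≈ 0.292 m³/s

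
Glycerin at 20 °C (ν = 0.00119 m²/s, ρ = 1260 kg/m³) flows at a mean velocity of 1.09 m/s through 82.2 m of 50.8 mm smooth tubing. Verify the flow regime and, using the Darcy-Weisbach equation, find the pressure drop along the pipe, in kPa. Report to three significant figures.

Re = VD/ν = 1.09·0.05080/0.00119 = 46.5 → laminar (Re < 2300)
f = 64/Re = 1.375
h_f = f(L/D)V²/(2g) = 1.375·(82.2/0.05080)·1.09²/(2·9.81) = 134.8 m
Δp = ρg·h_f = 1260·9.81·134.8 = 1666 kPa

Δp ≈ 1670 kPa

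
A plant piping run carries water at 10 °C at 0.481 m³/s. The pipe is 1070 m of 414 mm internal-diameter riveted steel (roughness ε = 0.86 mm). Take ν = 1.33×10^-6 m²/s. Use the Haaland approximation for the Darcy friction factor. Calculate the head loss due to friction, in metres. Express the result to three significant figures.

h_f ≈ 40.1 m

V = 4Q/(πD²) = 4·0.481/(π·0.414²) = 3.573 m/s
Re = VD/ν = 3.573·0.414/1.33×10^-6 = 1.11×10^6 → turbulent
ε/D = 0.86/414 = 0.00208
Haaland: f = 0.02385
h_f = f(L/D)V²/(2g) = 0.02385·(1070/0.414)·3.573²/(2·9.81) = 40.11 m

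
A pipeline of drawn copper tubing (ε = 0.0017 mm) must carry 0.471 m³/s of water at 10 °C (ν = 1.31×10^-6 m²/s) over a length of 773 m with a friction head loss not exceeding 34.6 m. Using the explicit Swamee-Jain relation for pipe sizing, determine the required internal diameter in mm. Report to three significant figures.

Swamee-Jain (Type III): D = 0.66·[ε^1.25·(LQ²/(gh_f))^4.75 + ν·Q^9.4·(L/(gh_f))^5.2]^0.04
LQ²/(gh_f) = 0.5052; L/(gh_f) = 2.277
Term 1 = ε^1.25·(…)^4.75 = 2.40×10^-9; Term 2 = ν·Q^9.4·(…)^5.2 = 7.99×10^-8
D = 0.66·(2.40×10^-9 + 7.99×10^-8)^0.04 = 0.3437 m = 344 mm
Check: V = 5.08 m/s, Re = 1.33×10^6, f = 0.01121, h_f = 33.1 m ≈ 34.6 m ✓

D ≈ 344 mm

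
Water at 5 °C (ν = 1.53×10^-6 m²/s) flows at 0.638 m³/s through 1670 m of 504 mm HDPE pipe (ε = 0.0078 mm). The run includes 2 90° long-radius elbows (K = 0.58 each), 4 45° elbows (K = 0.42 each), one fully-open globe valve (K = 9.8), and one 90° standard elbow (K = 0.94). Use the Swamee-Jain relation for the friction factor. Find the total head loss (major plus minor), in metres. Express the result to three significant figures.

V = 4Q/(πD²) = 3.198 m/s; V²/2g = 0.5212 m
Re = 1.05×10^6, ε/D = 1.55×10^-5 → f = 0.01189 (Swamee-Jain)
Major: h_f = f(L/D)·V²/2g = 0.01189·3313·0.5212 = 20.54 m
Minor: ΣK = 13.6; h_m = ΣK·V²/2g = 7.078 m
Total H_L = 20.54 + 7.078 = 27.62 m

H_L ≈ 27.6 m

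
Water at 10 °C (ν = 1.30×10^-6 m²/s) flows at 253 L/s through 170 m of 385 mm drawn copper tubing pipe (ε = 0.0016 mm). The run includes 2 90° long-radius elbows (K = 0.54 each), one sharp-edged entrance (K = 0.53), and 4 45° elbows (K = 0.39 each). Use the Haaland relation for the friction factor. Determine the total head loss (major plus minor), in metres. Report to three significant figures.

H_L ≈ 2.10 m

V = 4Q/(πD²) = 2.173 m/s; V²/2g = 0.2407 m
Re = 6.44×10^5, ε/D = 4.16×10^-6 → f = 0.01255 (Haaland)
Major: h_f = f(L/D)·V²/2g = 0.01255·441.6·0.2407 = 1.334 m
Minor: ΣK = 3.17; h_m = ΣK·V²/2g = 0.7631 m
Total H_L = 1.334 + 0.7631 = 2.097 m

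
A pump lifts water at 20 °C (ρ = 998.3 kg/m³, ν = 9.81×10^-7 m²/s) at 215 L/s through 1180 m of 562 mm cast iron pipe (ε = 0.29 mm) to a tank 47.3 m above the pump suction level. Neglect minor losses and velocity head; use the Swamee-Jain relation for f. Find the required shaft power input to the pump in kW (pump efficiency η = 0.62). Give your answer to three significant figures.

V = 4Q/(πD²) = 0.8667 m/s; Re = 4.97×10^5; ε/D = 5.16×10^-4; f = 0.01788
h_f = f(L/D)V²/2g = 1.438 m
Total head H = z + h_f = 47.3 + 1.438 = 48.74 m
P_hyd = ρgQH = 998.3·9.81·0.215·48.74 = 102.6 kW
P_shaft = P_hyd/η = 102.6/0.62 = 165.5 kW

P_shaft ≈ 166 kW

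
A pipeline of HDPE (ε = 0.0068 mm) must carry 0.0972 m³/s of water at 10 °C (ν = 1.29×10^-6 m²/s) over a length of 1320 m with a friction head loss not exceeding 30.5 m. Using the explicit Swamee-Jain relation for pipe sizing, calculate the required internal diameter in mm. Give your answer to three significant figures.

D ≈ 218 mm

Swamee-Jain (Type III): D = 0.66·[ε^1.25·(LQ²/(gh_f))^4.75 + ν·Q^9.4·(L/(gh_f))^5.2]^0.04
LQ²/(gh_f) = 0.04168; L/(gh_f) = 4.412
Term 1 = ε^1.25·(…)^4.75 = 9.67×10^-14; Term 2 = ν·Q^9.4·(…)^5.2 = 8.84×10^-13
D = 0.66·(9.67×10^-14 + 8.84×10^-13)^0.04 = 0.2184 m = 218 mm
Check: V = 2.60 m/s, Re = 4.39×10^5, f = 0.01385, h_f = 28.7 m ≈ 30.5 m ✓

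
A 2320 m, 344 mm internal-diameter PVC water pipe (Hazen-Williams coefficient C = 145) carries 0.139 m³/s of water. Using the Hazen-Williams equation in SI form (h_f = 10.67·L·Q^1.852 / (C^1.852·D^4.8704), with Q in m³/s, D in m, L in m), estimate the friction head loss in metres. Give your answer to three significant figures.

h_f ≈ 11.5 m

h_f = 10.67·2320·0.139^1.852 / (145^1.852·0.344^4.8704) = 11.50 m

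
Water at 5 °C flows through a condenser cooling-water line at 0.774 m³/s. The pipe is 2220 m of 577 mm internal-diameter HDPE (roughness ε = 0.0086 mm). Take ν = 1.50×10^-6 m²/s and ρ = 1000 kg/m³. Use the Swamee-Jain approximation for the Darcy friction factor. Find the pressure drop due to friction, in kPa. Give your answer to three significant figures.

Δp ≈ 198 kPa

V = 4Q/(πD²) = 4·0.774/(π·0.577²) = 2.960 m/s
Re = VD/ν = 2.960·0.577/1.50×10^-6 = 1.14×10^6 → turbulent
ε/D = 0.0086/577 = 1.49×10^-5
Swamee-Jain: f = 0.01175
h_f = f(L/D)V²/(2g) = 0.01175·(2220/0.577)·2.960²/(2·9.81) = 20.18 m
Δp = ρg·h_f = 1000·9.81·20.18 = 198.0 kPa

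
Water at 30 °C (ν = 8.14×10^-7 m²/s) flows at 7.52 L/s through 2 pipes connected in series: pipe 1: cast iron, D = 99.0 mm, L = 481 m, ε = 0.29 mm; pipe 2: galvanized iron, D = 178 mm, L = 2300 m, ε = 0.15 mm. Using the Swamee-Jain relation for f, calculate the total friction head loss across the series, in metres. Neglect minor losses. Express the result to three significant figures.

Pipe 1: V = 0.9769 m/s, Re = 1.19×10^5, ε/D = 0.00293, f = 0.02735, h_1 = f(L/D)V²/2g = 6.463 m
Pipe 2: V = 0.3022 m/s, Re = 6.61×10^4, ε/D = 8.43×10^-4, f = 0.02284, h_2 = f(L/D)V²/2g = 1.373 m
Series → Q common, losses add: H = Σh = 7.836 m

H ≈ 7.84 m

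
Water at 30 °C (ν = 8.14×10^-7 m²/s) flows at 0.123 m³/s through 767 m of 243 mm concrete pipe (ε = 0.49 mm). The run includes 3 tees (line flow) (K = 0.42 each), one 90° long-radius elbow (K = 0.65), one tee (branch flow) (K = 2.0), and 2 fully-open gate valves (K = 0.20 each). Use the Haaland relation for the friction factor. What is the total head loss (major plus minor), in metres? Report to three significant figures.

V = 4Q/(πD²) = 2.652 m/s; V²/2g = 0.3585 m
Re = 7.92×10^5, ε/D = 0.00202 → f = 0.02372 (Haaland)
Major: h_f = f(L/D)·V²/2g = 0.02372·3156·0.3585 = 26.84 m
Minor: ΣK = 4.31; h_m = ΣK·V²/2g = 1.545 m
Total H_L = 26.84 + 1.545 = 28.39 m

H_L ≈ 28.4 m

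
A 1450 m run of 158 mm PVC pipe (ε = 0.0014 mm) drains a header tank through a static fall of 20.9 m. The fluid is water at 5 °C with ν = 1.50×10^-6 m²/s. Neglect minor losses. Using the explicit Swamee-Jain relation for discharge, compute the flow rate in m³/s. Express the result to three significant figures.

Swamee-Jain (Type II): Q = -0.965·√(gD⁵h_f/L)·ln[ε/(3.7D) + √(3.17ν²L/(gD³h_f))]
√(gD⁵h_f/L) = √(9.81·0.158⁵·20.9/1450) = 0.003731
ε/(3.7D) = 2.39×10^-6; √(3.17ν²L/(gD³h_f)) = 1.13×10^-4
Q = -0.965·0.003731·ln(1.155×10^-4) = 0.03265 m³/s
Check: V = 1.67 m/s, Re = 1.75×10^5, f = 0.01601, h_f = 20.8 m ≈ 20.9 m ✓

Q ≈ 0.0326 m³/s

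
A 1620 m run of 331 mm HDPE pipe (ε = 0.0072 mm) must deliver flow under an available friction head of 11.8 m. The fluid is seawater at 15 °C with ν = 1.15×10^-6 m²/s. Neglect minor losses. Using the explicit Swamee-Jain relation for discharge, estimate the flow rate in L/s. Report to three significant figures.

Swamee-Jain (Type II): Q = -0.965·√(gD⁵h_f/L)·ln[ε/(3.7D) + √(3.17ν²L/(gD³h_f))]
√(gD⁵h_f/L) = √(9.81·0.331⁵·11.8/1620) = 0.01685
ε/(3.7D) = 5.88×10^-6; √(3.17ν²L/(gD³h_f)) = 4.02×10^-5
Q = -0.965·0.01685·ln(4.610×10^-5) = 0.1623 m³/s
Check: V = 1.89 m/s, Re = 5.43×10^5, f = 0.01326, h_f = 11.8 m ≈ 11.8 m ✓

Q ≈ 162 L/s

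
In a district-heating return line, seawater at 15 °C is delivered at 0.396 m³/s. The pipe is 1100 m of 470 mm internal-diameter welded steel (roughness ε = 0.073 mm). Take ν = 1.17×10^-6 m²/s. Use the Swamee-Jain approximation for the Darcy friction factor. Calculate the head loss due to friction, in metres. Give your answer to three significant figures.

h_f ≈ 8.91 m

V = 4Q/(πD²) = 4·0.396/(π·0.470²) = 2.282 m/s
Re = VD/ν = 2.282·0.470/1.17×10^-6 = 9.17×10^5 → turbulent
ε/D = 0.073/470 = 1.55×10^-4
Swamee-Jain: f = 0.01434
h_f = f(L/D)V²/(2g) = 0.01434·(1100/0.470)·2.282²/(2·9.81) = 8.909 m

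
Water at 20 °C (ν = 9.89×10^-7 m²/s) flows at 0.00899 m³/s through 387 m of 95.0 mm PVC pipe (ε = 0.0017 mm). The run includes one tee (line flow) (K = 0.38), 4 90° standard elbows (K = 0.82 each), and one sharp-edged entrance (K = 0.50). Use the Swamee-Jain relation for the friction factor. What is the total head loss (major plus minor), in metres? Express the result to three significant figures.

V = 4Q/(πD²) = 1.268 m/s; V²/2g = 0.08199 m
Re = 1.22×10^5, ε/D = 1.79×10^-5 → f = 0.01727 (Swamee-Jain)
Major: h_f = f(L/D)·V²/2g = 0.01727·4074·0.08199 = 5.768 m
Minor: ΣK = 4.16; h_m = ΣK·V²/2g = 0.3411 m
Total H_L = 5.768 + 0.3411 = 6.109 m

H_L ≈ 6.11 m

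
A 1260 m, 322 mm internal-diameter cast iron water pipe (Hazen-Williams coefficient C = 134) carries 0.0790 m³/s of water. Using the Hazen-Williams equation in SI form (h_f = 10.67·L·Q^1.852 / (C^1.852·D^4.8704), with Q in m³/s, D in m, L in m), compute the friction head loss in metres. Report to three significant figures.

h_f ≈ 3.50 m

h_f = 10.67·1260·0.0790^1.852 / (134^1.852·0.322^4.8704) = 3.503 m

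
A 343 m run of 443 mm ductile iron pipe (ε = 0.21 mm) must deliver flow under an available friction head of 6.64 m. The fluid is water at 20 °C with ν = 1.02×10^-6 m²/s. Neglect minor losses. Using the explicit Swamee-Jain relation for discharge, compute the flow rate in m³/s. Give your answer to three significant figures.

Swamee-Jain (Type II): Q = -0.965·√(gD⁵h_f/L)·ln[ε/(3.7D) + √(3.17ν²L/(gD³h_f))]
√(gD⁵h_f/L) = √(9.81·0.443⁵·6.64/343) = 0.05692
ε/(3.7D) = 1.28×10^-4; √(3.17ν²L/(gD³h_f)) = 1.41×10^-5
Q = -0.965·0.05692·ln(1.423×10^-4) = 0.4866 m³/s
Check: V = 3.16 m/s, Re = 1.37×10^6, f = 0.01697, h_f = 6.68 m ≈ 6.64 m ✓

Q ≈ 0.487 m³/s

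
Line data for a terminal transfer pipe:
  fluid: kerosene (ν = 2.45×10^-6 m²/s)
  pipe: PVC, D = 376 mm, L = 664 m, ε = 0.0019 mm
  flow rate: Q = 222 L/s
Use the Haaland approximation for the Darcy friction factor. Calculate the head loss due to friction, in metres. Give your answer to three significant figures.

h_f ≈ 5.15 m

V = 4Q/(πD²) = 4·0.222/(π·0.376²) = 1.999 m/s
Re = VD/ν = 1.999·0.376/2.45×10^-6 = 3.07×10^5 → turbulent
ε/D = 0.0019/376 = 5.05×10^-6
Haaland: f = 0.01432
h_f = f(L/D)V²/(2g) = 0.01432·(664/0.376)·1.999²/(2·9.81) = 5.153 m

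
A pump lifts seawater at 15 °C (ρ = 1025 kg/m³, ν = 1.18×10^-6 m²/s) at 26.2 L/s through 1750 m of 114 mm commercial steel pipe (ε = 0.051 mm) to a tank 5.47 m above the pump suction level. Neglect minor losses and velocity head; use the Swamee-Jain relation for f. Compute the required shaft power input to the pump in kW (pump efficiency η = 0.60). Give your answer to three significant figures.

P_shaft ≈ 43.8 kW

V = 4Q/(πD²) = 2.567 m/s; Re = 2.48×10^5; ε/D = 4.47×10^-4; f = 0.01829
h_f = f(L/D)V²/2g = 94.31 m
Total head H = z + h_f = 5.47 + 94.31 = 99.78 m
P_hyd = ρgQH = 1025·9.81·0.0262·99.78 = 26.29 kW
P_shaft = P_hyd/η = 26.29/0.60 = 43.81 kW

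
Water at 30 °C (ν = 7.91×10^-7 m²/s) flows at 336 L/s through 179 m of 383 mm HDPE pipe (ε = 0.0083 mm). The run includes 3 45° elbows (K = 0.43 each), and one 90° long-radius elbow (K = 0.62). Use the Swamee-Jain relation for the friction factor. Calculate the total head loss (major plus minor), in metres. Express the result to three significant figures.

V = 4Q/(πD²) = 2.916 m/s; V²/2g = 0.4335 m
Re = 1.41×10^6, ε/D = 2.17×10^-5 → f = 0.01158 (Swamee-Jain)
Major: h_f = f(L/D)·V²/2g = 0.01158·467.4·0.4335 = 2.347 m
Minor: ΣK = 1.91; h_m = ΣK·V²/2g = 0.8280 m
Total H_L = 2.347 + 0.8280 = 3.175 m

H_L ≈ 3.17 m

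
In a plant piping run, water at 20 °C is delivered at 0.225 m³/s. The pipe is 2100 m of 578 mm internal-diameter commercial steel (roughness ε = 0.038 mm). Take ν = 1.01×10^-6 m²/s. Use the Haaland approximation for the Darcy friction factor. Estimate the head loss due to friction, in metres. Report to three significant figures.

V = 4Q/(πD²) = 4·0.225/(π·0.578²) = 0.8575 m/s
Re = VD/ν = 0.8575·0.578/1.01×10^-6 = 4.91×10^5 → turbulent
ε/D = 0.038/578 = 6.57×10^-5
Haaland: f = 0.01390
h_f = f(L/D)V²/(2g) = 0.01390·(2100/0.578)·0.8575²/(2·9.81) = 1.893 m

h_f ≈ 1.89 m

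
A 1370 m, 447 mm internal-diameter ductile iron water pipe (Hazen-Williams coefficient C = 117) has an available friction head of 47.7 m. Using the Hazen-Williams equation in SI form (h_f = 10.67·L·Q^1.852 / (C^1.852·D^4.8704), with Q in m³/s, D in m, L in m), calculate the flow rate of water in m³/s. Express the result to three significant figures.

Rearranging: Q = [h_f·C^1.852·D^4.8704 / (10.67·L)]^(1/1.852)
Q = [47.7·117^1.852·0.447^4.8704 / (10.67·1370)]^0.540 = 0.6398 m³/s

Q ≈ 0.640 m³/s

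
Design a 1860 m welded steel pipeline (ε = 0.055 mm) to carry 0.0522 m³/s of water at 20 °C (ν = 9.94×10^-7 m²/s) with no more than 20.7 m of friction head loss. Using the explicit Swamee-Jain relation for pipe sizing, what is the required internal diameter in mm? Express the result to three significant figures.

D ≈ 205 mm

Swamee-Jain (Type III): D = 0.66·[ε^1.25·(LQ²/(gh_f))^4.75 + ν·Q^9.4·(L/(gh_f))^5.2]^0.04
LQ²/(gh_f) = 0.02496; L/(gh_f) = 9.160
Term 1 = ε^1.25·(…)^4.75 = 1.15×10^-13; Term 2 = ν·Q^9.4·(…)^5.2 = 8.82×10^-14
D = 0.66·(1.15×10^-13 + 8.82×10^-14)^0.04 = 0.2051 m = 205 mm
Check: V = 1.58 m/s, Re = 3.26×10^5, f = 0.01670, h_f = 19.3 m ≈ 20.7 m ✓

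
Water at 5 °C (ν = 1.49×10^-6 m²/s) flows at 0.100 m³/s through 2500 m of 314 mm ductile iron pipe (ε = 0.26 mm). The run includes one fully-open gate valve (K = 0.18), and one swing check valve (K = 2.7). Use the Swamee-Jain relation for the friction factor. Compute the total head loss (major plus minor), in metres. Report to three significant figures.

H_L ≈ 13.8 m

V = 4Q/(πD²) = 1.291 m/s; V²/2g = 0.08500 m
Re = 2.72×10^5, ε/D = 8.28×10^-4 → f = 0.02010 (Swamee-Jain)
Major: h_f = f(L/D)·V²/2g = 0.02010·7962·0.08500 = 13.60 m
Minor: ΣK = 2.88; h_m = ΣK·V²/2g = 0.2448 m
Total H_L = 13.60 + 0.2448 = 13.85 m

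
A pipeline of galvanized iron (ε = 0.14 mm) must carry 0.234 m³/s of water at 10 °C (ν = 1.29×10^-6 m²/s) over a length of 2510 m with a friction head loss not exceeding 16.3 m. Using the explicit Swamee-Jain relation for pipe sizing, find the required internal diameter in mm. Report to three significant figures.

Swamee-Jain (Type III): D = 0.66·[ε^1.25·(LQ²/(gh_f))^4.75 + ν·Q^9.4·(L/(gh_f))^5.2]^0.04
LQ²/(gh_f) = 0.8595; L/(gh_f) = 15.70
Term 1 = ε^1.25·(…)^4.75 = 7.42×10^-6; Term 2 = ν·Q^9.4·(…)^5.2 = 2.51×10^-6
D = 0.66·(7.42×10^-6 + 2.51×10^-6)^0.04 = 0.4163 m = 416 mm
Check: V = 1.72 m/s, Re = 5.55×10^5, f = 0.01655, h_f = 15.0 m ≈ 16.3 m ✓

D ≈ 416 mm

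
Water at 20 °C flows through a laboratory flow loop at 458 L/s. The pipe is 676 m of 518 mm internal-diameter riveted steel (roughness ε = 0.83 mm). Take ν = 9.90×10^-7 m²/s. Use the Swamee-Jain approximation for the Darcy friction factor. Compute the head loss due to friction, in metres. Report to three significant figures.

V = 4Q/(πD²) = 4·0.458/(π·0.518²) = 2.173 m/s
Re = VD/ν = 2.173·0.518/9.90×10^-7 = 1.14×10^6 → turbulent
ε/D = 0.83/518 = 0.00160
Swamee-Jain: f = 0.02236
h_f = f(L/D)V²/(2g) = 0.02236·(676/0.518)·2.173²/(2·9.81) = 7.026 m

h_f ≈ 7.03 m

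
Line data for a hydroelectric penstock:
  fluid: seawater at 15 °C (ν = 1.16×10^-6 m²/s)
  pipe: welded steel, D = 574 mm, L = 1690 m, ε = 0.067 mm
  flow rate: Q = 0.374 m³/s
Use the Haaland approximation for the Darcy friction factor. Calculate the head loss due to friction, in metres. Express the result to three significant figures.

h_f ≈ 4.37 m

V = 4Q/(πD²) = 4·0.374/(π·0.574²) = 1.445 m/s
Re = VD/ν = 1.445·0.574/1.16×10^-6 = 7.15×10^5 → turbulent
ε/D = 0.067/574 = 1.17×10^-4
Haaland: f = 0.01394
h_f = f(L/D)V²/(2g) = 0.01394·(1690/0.574)·1.445²/(2·9.81) = 4.371 m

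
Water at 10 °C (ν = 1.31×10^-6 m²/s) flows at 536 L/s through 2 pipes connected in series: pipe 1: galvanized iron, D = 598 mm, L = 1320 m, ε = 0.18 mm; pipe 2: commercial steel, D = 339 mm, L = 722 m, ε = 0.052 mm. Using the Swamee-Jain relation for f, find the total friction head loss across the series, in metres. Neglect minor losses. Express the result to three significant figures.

Pipe 1: V = 1.908 m/s, Re = 8.71×10^5, ε/D = 3.01×10^-4, f = 0.01586, h_1 = f(L/D)V²/2g = 6.500 m
Pipe 2: V = 5.938 m/s, Re = 1.54×10^6, ε/D = 1.53×10^-4, f = 0.01388, h_2 = f(L/D)V²/2g = 53.13 m
Series → Q common, losses add: H = Σh = 59.63 m

H ≈ 59.6 m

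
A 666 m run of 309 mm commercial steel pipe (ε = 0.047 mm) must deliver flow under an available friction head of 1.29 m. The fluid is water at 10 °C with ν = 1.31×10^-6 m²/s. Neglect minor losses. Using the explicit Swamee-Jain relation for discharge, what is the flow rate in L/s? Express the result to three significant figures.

Swamee-Jain (Type II): Q = -0.965·√(gD⁵h_f/L)·ln[ε/(3.7D) + √(3.17ν²L/(gD³h_f))]
√(gD⁵h_f/L) = √(9.81·0.309⁵·1.29/666) = 0.007316
ε/(3.7D) = 4.11×10^-5; √(3.17ν²L/(gD³h_f)) = 9.85×10^-5
Q = -0.965·0.007316·ln(1.396×10^-4) = 0.06267 m³/s
Check: V = 0.836 m/s, Re = 1.97×10^5, f = 0.01682, h_f = 1.29 m ≈ 1.29 m ✓

Q ≈ 62.7 L/s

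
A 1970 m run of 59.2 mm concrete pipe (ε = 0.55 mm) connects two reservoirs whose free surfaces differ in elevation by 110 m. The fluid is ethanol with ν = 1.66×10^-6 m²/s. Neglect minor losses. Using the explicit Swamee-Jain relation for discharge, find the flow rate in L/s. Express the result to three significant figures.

Swamee-Jain (Type II): Q = -0.965·√(gD⁵h_f/L)·ln[ε/(3.7D) + √(3.17ν²L/(gD³h_f))]
√(gD⁵h_f/L) = √(9.81·0.0592⁵·110/1970) = 6.311×10^-4
ε/(3.7D) = 0.00251; √(3.17ν²L/(gD³h_f)) = 2.77×10^-4
Q = -0.965·6.311×10^-4·ln(0.002788) = 0.003582 m³/s
Check: V = 1.30 m/s, Re = 4.64×10^4, f = 0.03870, h_f = 111 m ≈ 110 m ✓

Q ≈ 3.58 L/s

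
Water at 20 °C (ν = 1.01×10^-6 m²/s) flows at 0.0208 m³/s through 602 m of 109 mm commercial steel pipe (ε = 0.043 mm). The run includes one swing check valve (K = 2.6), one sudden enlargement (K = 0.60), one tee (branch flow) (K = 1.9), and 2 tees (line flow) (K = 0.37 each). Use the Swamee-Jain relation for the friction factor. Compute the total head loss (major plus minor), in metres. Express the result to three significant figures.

V = 4Q/(πD²) = 2.229 m/s; V²/2g = 0.2532 m
Re = 2.41×10^5, ε/D = 3.94×10^-4 → f = 0.01803 (Swamee-Jain)
Major: h_f = f(L/D)·V²/2g = 0.01803·5523·0.2532 = 25.22 m
Minor: ΣK = 5.84; h_m = ΣK·V²/2g = 1.479 m
Total H_L = 25.22 + 1.479 = 26.70 m

H_L ≈ 26.7 m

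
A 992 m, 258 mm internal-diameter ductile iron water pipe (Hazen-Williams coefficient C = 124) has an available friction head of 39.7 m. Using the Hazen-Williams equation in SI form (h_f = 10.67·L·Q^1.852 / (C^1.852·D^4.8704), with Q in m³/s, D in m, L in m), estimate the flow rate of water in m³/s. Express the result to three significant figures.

Q ≈ 0.172 m³/s

Rearranging: Q = [h_f·C^1.852·D^4.8704 / (10.67·L)]^(1/1.852)
Q = [39.7·124^1.852·0.258^4.8704 / (10.67·992)]^0.540 = 0.1723 m³/s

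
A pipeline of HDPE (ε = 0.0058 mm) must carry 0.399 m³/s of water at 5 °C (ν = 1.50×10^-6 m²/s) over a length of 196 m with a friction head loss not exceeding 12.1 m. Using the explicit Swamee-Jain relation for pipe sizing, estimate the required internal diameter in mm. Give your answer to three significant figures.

D ≈ 305 mm

Swamee-Jain (Type III): D = 0.66·[ε^1.25·(LQ²/(gh_f))^4.75 + ν·Q^9.4·(L/(gh_f))^5.2]^0.04
LQ²/(gh_f) = 0.2629; L/(gh_f) = 1.651
Term 1 = ε^1.25·(…)^4.75 = 4.99×10^-10; Term 2 = ν·Q^9.4·(…)^5.2 = 3.61×10^-9
D = 0.66·(4.99×10^-10 + 3.61×10^-9)^0.04 = 0.3049 m = 305 mm
Check: V = 5.47 m/s, Re = 1.11×10^6, f = 0.01189, h_f = 11.6 m ≈ 12.1 m ✓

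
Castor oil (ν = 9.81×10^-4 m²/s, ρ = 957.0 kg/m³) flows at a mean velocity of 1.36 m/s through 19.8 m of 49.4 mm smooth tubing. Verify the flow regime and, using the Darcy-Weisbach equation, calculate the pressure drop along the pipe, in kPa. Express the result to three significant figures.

Δp ≈ 331 kPa

Re = VD/ν = 1.36·0.04940/9.81×10^-4 = 68.5 → laminar (Re < 2300)
f = 64/Re = 0.9345
h_f = f(L/D)V²/(2g) = 0.9345·(19.8/0.04940)·1.36²/(2·9.81) = 35.31 m
Δp = ρg·h_f = 957.0·9.81·35.31 = 331.5 kPa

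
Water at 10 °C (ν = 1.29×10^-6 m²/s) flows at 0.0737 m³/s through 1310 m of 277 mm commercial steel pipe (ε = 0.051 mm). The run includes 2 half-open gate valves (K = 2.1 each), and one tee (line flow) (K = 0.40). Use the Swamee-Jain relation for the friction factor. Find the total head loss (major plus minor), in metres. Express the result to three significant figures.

V = 4Q/(πD²) = 1.223 m/s; V²/2g = 0.07623 m
Re = 2.63×10^5, ε/D = 1.84×10^-4 → f = 0.01644 (Swamee-Jain)
Major: h_f = f(L/D)·V²/2g = 0.01644·4729·0.07623 = 5.926 m
Minor: ΣK = 4.60; h_m = ΣK·V²/2g = 0.3507 m
Total H_L = 5.926 + 0.3507 = 6.276 m

H_L ≈ 6.28 m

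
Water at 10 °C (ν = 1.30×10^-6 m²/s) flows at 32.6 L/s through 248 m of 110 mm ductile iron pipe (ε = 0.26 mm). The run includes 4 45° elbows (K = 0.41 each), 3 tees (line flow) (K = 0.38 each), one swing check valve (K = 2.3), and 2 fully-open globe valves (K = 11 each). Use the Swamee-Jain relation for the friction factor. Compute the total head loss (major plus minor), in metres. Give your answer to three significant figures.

V = 4Q/(πD²) = 3.430 m/s; V²/2g = 0.5998 m
Re = 2.90×10^5, ε/D = 0.00236 → f = 0.02520 (Swamee-Jain)
Major: h_f = f(L/D)·V²/2g = 0.02520·2255·0.5998 = 34.08 m
Minor: ΣK = 27.1; h_m = ΣK·V²/2g = 16.24 m
Total H_L = 34.08 + 16.24 = 50.32 m

H_L ≈ 50.3 m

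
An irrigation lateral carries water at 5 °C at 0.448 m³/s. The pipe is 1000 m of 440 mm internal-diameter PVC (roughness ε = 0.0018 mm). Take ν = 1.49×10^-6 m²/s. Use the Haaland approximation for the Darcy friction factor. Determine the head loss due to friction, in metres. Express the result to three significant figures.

h_f ≈ 12.0 m

V = 4Q/(πD²) = 4·0.448/(π·0.440²) = 2.946 m/s
Re = VD/ν = 2.946·0.440/1.49×10^-6 = 8.70×10^5 → turbulent
ε/D = 0.0018/440 = 4.09×10^-6
Haaland: f = 0.01192
h_f = f(L/D)V²/(2g) = 0.01192·(1000/0.440)·2.946²/(2·9.81) = 11.99 m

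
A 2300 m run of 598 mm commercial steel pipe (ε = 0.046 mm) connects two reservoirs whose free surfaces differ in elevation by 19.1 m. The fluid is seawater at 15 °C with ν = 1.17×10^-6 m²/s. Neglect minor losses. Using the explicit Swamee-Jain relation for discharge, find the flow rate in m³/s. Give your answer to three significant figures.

Q ≈ 0.778 m³/s

Swamee-Jain (Type II): Q = -0.965·√(gD⁵h_f/L)·ln[ε/(3.7D) + √(3.17ν²L/(gD³h_f))]
√(gD⁵h_f/L) = √(9.81·0.598⁵·19.1/2300) = 0.07893
ε/(3.7D) = 2.08×10^-5; √(3.17ν²L/(gD³h_f)) = 1.58×10^-5
Q = -0.965·0.07893·ln(3.657×10^-5) = 0.7781 m³/s
Check: V = 2.77 m/s, Re = 1.42×10^6, f = 0.01276, h_f = 19.2 m ≈ 19.1 m ✓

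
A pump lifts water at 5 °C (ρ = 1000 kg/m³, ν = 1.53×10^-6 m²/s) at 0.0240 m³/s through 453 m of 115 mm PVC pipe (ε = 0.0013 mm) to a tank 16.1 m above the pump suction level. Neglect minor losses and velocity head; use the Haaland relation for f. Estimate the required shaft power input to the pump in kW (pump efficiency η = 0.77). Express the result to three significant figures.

P_shaft ≈ 10.2 kW

V = 4Q/(πD²) = 2.311 m/s; Re = 1.74×10^5; ε/D = 1.13×10^-5; f = 0.01600
h_f = f(L/D)V²/2g = 17.15 m
Total head H = z + h_f = 16.1 + 17.15 = 33.25 m
P_hyd = ρgQH = 1000·9.81·0.0240·33.25 = 7.827 kW
P_shaft = P_hyd/η = 7.827/0.77 = 10.17 kW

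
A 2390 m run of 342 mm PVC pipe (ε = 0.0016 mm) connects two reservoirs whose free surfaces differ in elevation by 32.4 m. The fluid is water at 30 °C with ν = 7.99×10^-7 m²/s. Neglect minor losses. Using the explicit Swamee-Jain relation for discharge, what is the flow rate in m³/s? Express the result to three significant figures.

Swamee-Jain (Type II): Q = -0.965·√(gD⁵h_f/L)·ln[ε/(3.7D) + √(3.17ν²L/(gD³h_f))]
√(gD⁵h_f/L) = √(9.81·0.342⁵·32.4/2390) = 0.02494
ε/(3.7D) = 1.26×10^-6; √(3.17ν²L/(gD³h_f)) = 1.95×10^-5
Q = -0.965·0.02494·ln(2.077×10^-5) = 0.2595 m³/s
Check: V = 2.83 m/s, Re = 1.21×10^6, f = 0.01138, h_f = 32.3 m ≈ 32.4 m ✓

Q ≈ 0.260 m³/s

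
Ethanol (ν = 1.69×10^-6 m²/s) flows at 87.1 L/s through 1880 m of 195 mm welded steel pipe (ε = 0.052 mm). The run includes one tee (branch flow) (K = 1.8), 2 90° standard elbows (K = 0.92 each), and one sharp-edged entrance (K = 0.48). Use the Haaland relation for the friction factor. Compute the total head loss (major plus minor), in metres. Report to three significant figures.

H_L ≈ 70.3 m

V = 4Q/(πD²) = 2.916 m/s; V²/2g = 0.4335 m
Re = 3.37×10^5, ε/D = 2.67×10^-4 → f = 0.01639 (Haaland)
Major: h_f = f(L/D)·V²/2g = 0.01639·9641·0.4335 = 68.50 m
Minor: ΣK = 4.12; h_m = ΣK·V²/2g = 1.786 m
Total H_L = 68.50 + 1.786 = 70.29 m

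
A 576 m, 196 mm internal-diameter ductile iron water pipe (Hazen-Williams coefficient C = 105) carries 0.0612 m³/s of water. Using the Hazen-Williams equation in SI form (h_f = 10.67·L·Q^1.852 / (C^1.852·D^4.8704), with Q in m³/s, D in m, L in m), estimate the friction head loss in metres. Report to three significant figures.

h_f = 10.67·576·0.0612^1.852 / (105^1.852·0.196^4.8704) = 17.60 m

h_f ≈ 17.6 m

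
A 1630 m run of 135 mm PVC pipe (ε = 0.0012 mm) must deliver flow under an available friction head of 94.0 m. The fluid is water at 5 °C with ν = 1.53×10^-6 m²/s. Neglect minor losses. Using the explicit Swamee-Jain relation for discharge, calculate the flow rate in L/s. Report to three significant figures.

Q ≈ 46.1 L/s

Swamee-Jain (Type II): Q = -0.965·√(gD⁵h_f/L)·ln[ε/(3.7D) + √(3.17ν²L/(gD³h_f))]
√(gD⁵h_f/L) = √(9.81·0.135⁵·94.0/1630) = 0.005037
ε/(3.7D) = 2.40×10^-6; √(3.17ν²L/(gD³h_f)) = 7.30×10^-5
Q = -0.965·0.005037·ln(7.542×10^-5) = 0.04614 m³/s
Check: V = 3.22 m/s, Re = 2.84×10^5, f = 0.01462, h_f = 93.5 m ≈ 94.0 m ✓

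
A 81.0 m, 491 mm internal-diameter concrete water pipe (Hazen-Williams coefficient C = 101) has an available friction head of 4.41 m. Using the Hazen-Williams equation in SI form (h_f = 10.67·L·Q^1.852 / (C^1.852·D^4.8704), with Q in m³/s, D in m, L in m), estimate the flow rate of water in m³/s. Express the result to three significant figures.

Q ≈ 0.900 m³/s

Rearranging: Q = [h_f·C^1.852·D^4.8704 / (10.67·L)]^(1/1.852)
Q = [4.41·101^1.852·0.491^4.8704 / (10.67·81.0)]^0.540 = 0.9000 m³/s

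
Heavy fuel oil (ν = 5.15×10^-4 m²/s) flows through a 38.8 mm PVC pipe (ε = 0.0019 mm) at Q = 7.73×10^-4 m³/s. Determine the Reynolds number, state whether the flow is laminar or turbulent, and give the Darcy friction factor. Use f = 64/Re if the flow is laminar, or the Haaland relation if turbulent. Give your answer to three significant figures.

V = 4Q/(πD²) = 0.6538 m/s
Re = VD/ν = 0.6538·0.0388/5.15×10^-4 = 49.3
Re < 2300 → laminar → f = 64/Re = 1.299

Re ≈ 49.3; laminar; f = 64/Re ≈ 1.30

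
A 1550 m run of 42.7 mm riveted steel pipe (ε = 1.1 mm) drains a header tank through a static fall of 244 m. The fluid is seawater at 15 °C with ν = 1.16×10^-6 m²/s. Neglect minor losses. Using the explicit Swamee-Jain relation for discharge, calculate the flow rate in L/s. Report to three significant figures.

Q ≈ 2.23 L/s

Swamee-Jain (Type II): Q = -0.965·√(gD⁵h_f/L)·ln[ε/(3.7D) + √(3.17ν²L/(gD³h_f))]
√(gD⁵h_f/L) = √(9.81·0.0427⁵·244/1550) = 4.682×10^-4
ε/(3.7D) = 0.00696; √(3.17ν²L/(gD³h_f)) = 1.88×10^-4
Q = -0.965·4.682×10^-4·ln(0.007151) = 0.002232 m³/s
Check: V = 1.56 m/s, Re = 5.74×10^4, f = 0.05464, h_f = 246 m ≈ 244 m ✓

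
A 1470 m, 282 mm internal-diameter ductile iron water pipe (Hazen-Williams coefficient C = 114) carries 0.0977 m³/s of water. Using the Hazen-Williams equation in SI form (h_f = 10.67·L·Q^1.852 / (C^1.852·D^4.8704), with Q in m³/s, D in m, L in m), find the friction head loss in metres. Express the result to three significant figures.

h_f = 10.67·1470·0.0977^1.852 / (114^1.852·0.282^4.8704) = 15.59 m

h_f ≈ 15.6 m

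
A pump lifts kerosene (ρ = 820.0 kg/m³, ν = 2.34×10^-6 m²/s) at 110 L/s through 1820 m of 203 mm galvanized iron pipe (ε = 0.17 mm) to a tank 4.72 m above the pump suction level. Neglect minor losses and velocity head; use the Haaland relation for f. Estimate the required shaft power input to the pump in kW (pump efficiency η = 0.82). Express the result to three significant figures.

V = 4Q/(πD²) = 3.399 m/s; Re = 2.95×10^5; ε/D = 8.37×10^-4; f = 0.01982
h_f = f(L/D)V²/2g = 104.6 m
Total head H = z + h_f = 4.72 + 104.6 = 109.4 m
P_hyd = ρgQH = 820.0·9.81·0.110·109.4 = 96.77 kW
P_shaft = P_hyd/η = 96.77/0.82 = 118.0 kW

P_shaft ≈ 118 kW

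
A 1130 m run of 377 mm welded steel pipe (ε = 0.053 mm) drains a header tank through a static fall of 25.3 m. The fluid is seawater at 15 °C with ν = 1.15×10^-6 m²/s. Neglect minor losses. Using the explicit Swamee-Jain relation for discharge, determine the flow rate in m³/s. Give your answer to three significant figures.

Q ≈ 0.386 m³/s

Swamee-Jain (Type II): Q = -0.965·√(gD⁵h_f/L)·ln[ε/(3.7D) + √(3.17ν²L/(gD³h_f))]
√(gD⁵h_f/L) = √(9.81·0.377⁵·25.3/1130) = 0.04090
ε/(3.7D) = 3.80×10^-5; √(3.17ν²L/(gD³h_f)) = 1.89×10^-5
Q = -0.965·0.04090·ln(5.687×10^-5) = 0.3858 m³/s
Check: V = 3.46 m/s, Re = 1.13×10^6, f = 0.01395, h_f = 25.5 m ≈ 25.3 m ✓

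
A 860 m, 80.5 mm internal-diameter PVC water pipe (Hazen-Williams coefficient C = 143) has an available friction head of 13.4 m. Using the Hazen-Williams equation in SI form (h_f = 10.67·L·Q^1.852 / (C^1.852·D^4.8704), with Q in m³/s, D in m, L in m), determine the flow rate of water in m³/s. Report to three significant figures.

Q ≈ 0.00558 m³/s

Rearranging: Q = [h_f·C^1.852·D^4.8704 / (10.67·L)]^(1/1.852)
Q = [13.4·143^1.852·0.0805^4.8704 / (10.67·860)]^0.540 = 0.005581 m³/s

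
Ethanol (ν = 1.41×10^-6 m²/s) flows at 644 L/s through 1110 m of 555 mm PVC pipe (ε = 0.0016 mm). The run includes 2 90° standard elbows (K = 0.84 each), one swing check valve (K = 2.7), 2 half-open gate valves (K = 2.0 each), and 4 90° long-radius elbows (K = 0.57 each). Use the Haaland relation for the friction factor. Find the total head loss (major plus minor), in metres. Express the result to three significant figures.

V = 4Q/(πD²) = 2.662 m/s; V²/2g = 0.3612 m
Re = 1.05×10^6, ε/D = 2.88×10^-6 → f = 0.01154 (Haaland)
Major: h_f = f(L/D)·V²/2g = 0.01154·2000·0.3612 = 8.339 m
Minor: ΣK = 10.7; h_m = ΣK·V²/2g = 3.850 m
Total H_L = 8.339 + 3.850 = 12.19 m

H_L ≈ 12.2 m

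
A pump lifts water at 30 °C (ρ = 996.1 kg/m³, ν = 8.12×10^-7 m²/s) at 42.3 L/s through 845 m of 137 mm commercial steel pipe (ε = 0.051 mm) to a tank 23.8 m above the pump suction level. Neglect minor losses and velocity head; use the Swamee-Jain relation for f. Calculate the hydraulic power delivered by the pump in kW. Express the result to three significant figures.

P_hyd ≈ 28.0 kW

V = 4Q/(πD²) = 2.870 m/s; Re = 4.84×10^5; ε/D = 3.72×10^-4; f = 0.01695
h_f = f(L/D)V²/2g = 43.88 m
Total head H = z + h_f = 23.8 + 43.88 = 67.68 m
P_hyd = ρgQH = 996.1·9.81·0.0423·67.68 = 27.98 kW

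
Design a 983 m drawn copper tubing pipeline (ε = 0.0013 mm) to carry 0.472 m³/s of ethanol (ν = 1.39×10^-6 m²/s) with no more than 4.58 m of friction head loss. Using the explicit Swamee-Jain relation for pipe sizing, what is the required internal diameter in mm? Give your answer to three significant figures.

Swamee-Jain (Type III): D = 0.66·[ε^1.25·(LQ²/(gh_f))^4.75 + ν·Q^9.4·(L/(gh_f))^5.2]^0.04
LQ²/(gh_f) = 4.874; L/(gh_f) = 21.88
Term 1 = ε^1.25·(…)^4.75 = 8.13×10^-5; Term 2 = ν·Q^9.4·(…)^5.2 = 0.0111
D = 0.66·(8.13×10^-5 + 0.0111)^0.04 = 0.5515 m = 551 mm
Check: V = 1.98 m/s, Re = 7.84×10^5, f = 0.01215, h_f = 4.31 m ≈ 4.58 m ✓

D ≈ 551 mm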